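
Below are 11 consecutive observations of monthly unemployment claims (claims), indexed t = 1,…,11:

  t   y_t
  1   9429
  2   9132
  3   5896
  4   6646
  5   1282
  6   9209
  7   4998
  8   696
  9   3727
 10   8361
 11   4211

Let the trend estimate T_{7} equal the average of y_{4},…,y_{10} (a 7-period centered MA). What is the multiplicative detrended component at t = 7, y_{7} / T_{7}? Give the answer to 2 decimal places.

Trend T_7 = (6646 + 1282 + 9209 + 4998 + 696 + 3727 + 8361) / 7 = 34919/7 = 4988.4286
Ratio to trend: 4998 / 4988.4286 = 1.00

1.00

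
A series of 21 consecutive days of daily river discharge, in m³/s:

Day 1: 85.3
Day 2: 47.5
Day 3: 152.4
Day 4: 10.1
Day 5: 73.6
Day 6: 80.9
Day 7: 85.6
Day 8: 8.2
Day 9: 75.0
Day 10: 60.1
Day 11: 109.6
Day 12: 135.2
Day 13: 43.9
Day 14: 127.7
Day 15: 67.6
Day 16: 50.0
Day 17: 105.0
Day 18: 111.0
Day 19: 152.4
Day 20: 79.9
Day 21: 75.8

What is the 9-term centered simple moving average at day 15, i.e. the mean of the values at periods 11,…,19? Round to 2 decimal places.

100.27

Sum of periods 11–19: 109.6 + 135.2 + 43.9 + 127.7 + 67.6 + 50.0 + 105.0 + 111.0 + 152.4 = 902.4
Divide by 9: 902.4 / 9 = 100.27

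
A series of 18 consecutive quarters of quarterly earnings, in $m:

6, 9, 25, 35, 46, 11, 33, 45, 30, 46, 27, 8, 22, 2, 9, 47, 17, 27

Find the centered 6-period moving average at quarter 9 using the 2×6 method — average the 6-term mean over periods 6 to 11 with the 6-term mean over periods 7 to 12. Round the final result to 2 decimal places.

Sum over 6–11: 11 + 33 + 45 + 30 + 46 + 27 = 192
Sum over 7–12: 33 + 45 + 30 + 46 + 27 + 8 = 189
CMA at t=9 = (192 + 189) / (2·6) = 381 / 12 = 31.75

31.75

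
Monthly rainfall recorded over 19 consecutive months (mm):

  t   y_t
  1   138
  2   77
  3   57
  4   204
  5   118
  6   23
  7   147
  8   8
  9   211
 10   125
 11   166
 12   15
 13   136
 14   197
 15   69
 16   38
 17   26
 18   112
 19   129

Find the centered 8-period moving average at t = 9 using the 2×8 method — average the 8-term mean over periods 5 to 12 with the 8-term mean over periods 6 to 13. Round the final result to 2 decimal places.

Sum over 5–12: 118 + 23 + 147 + 8 + 211 + 125 + 166 + 15 = 813
Sum over 6–13: 23 + 147 + 8 + 211 + 125 + 166 + 15 + 136 = 831
CMA at t=9 = (813 + 831) / (2·8) = 1644 / 16 = 102.75

102.75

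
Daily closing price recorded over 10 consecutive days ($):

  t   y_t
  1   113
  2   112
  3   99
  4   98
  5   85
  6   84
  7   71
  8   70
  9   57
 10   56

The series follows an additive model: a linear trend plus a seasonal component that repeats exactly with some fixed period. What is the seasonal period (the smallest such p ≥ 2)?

2

First differences y_{t+1} − y_t: -1, -13, -1, -13, -1, -13, …
The difference pattern repeats every 2 terms and not for any smaller step, so p = 2.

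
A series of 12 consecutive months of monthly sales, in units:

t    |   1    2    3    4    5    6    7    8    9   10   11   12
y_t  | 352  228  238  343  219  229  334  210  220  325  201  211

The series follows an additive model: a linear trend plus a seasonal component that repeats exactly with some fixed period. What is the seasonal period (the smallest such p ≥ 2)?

First differences y_{t+1} − y_t: -124, 10, 105, -124, 10, 105, -124, 10, …
The difference pattern repeats every 3 terms and not for any smaller step, so p = 3.

3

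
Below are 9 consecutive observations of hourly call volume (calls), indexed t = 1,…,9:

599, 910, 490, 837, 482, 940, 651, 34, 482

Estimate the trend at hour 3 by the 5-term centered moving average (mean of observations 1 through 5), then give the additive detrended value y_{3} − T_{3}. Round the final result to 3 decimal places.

Trend T_3 = (599 + 910 + 490 + 837 + 482) / 5 = 3318/5 = 663.60000
Detrended value: 490 − 663.60000 = -173.600

-173.600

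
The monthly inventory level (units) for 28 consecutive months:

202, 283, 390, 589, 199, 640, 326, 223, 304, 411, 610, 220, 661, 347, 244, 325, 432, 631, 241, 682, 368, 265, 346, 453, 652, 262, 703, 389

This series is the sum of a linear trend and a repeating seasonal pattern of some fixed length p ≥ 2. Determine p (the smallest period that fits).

First differences y_{t+1} − y_t: 81, 107, 199, -390, 441, -314, -103, 81, 107, 199, -390, 441, -314, -103, 81, 107, …
The difference pattern repeats every 7 terms and not for any smaller step, so p = 7.

7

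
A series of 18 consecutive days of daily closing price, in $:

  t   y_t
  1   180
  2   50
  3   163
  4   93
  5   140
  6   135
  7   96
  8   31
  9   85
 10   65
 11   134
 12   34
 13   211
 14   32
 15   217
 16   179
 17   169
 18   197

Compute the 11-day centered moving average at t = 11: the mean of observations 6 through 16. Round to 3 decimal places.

Sum of periods 6–16: 135 + 96 + 31 + 85 + 65 + 134 + 34 + 211 + 32 + 217 + 179 = 1219
Divide by 11: 1219 / 11 = 110.818

110.818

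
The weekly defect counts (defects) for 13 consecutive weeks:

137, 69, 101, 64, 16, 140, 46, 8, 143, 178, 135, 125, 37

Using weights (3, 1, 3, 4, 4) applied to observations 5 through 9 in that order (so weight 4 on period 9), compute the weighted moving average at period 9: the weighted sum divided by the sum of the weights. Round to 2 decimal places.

Weighted sum: 3·16 + 1·140 + 3·46 + 4·8 + 4·143 = 48 + 140 + 138 + 32 + 572 = 930
Weight total: 3 + 1 + 3 + 4 + 4 = 15
WMA = 930 / 15 = 62.00

62.00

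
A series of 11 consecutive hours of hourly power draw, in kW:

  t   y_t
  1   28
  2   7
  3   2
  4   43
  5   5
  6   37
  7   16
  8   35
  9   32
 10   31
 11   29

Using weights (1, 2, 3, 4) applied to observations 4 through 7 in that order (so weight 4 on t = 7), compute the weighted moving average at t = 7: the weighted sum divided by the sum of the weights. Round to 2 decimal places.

22.80

Weighted sum: 1·43 + 2·5 + 3·37 + 4·16 = 43 + 10 + 111 + 64 = 228
Weight total: 1 + 2 + 3 + 4 = 10
WMA = 228 / 10 = 22.80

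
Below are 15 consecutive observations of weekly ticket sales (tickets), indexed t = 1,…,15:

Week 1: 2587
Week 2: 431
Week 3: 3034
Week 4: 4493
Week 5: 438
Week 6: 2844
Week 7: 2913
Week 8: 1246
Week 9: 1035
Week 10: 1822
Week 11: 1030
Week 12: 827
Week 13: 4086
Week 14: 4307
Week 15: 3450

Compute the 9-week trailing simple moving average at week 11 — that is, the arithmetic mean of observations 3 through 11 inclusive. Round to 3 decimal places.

Sum of periods 3–11: 3034 + 4493 + 438 + 2844 + 2913 + 1246 + 1035 + 1822 + 1030 = 18855
Divide by 9: 18855 / 9 = 2095.000

2095.000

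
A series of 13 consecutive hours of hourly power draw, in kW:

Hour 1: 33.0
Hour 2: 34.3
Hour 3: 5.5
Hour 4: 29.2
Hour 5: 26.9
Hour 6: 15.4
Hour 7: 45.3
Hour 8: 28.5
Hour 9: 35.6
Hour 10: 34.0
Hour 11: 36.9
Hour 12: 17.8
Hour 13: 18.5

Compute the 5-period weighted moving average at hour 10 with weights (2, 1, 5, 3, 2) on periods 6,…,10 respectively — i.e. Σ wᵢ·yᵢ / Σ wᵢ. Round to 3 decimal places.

30.262

Weighted sum: 2·15.4 + 1·45.3 + 5·28.5 + 3·35.6 + 2·34.0 = 30.8 + 45.3 + 142.5 + 106.8 + 68.0 = 393.4
Weight total: 2 + 1 + 5 + 3 + 2 = 13
WMA = 393.4 / 13 = 30.262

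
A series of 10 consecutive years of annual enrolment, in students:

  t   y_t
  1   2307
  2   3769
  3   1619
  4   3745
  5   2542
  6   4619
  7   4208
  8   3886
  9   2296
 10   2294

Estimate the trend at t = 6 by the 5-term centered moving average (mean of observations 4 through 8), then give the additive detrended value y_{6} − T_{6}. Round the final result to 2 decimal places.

Trend T_6 = (3745 + 2542 + 4619 + 4208 + 3886) / 5 = 19000/5 = 3800.0000
Detrended value: 4619 − 3800.0000 = 819.00

819.00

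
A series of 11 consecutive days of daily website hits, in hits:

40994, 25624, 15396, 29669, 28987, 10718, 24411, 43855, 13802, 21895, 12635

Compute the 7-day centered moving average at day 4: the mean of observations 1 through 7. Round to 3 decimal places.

Sum of periods 1–7: 40994 + 25624 + 15396 + 29669 + 28987 + 10718 + 24411 = 175799
Divide by 7: 175799 / 7 = 25114.143

25114.143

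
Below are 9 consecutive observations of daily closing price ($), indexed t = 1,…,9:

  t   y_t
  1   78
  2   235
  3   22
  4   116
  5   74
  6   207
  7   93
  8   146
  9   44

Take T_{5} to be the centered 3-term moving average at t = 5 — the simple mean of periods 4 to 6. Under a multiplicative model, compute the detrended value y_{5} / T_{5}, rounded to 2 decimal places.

0.56

Trend T_5 = (116 + 74 + 207) / 3 = 397/3 = 132.3333
Ratio to trend: 74 / 132.3333 = 0.56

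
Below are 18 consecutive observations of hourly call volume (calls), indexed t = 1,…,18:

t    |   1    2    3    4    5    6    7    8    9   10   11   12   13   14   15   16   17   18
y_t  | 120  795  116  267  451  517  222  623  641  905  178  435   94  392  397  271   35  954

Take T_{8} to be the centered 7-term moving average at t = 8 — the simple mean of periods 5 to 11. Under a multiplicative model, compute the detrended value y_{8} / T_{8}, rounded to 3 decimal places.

Trend T_8 = (451 + 517 + 222 + 623 + 641 + 905 + 178) / 7 = 3537/7 = 505.28571
Ratio to trend: 623 / 505.28571 = 1.233

1.233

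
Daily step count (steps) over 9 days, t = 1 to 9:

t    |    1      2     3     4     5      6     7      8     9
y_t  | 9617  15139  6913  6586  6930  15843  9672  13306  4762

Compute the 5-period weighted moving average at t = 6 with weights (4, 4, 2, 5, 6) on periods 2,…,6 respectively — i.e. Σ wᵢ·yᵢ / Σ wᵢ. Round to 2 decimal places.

11004.19

Weighted sum: 4·15139 + 4·6913 + 2·6586 + 5·6930 + 6·15843 = 60556 + 27652 + 13172 + 34650 + 95058 = 231088
Weight total: 4 + 4 + 2 + 5 + 6 = 21
WMA = 231088 / 21 = 11004.19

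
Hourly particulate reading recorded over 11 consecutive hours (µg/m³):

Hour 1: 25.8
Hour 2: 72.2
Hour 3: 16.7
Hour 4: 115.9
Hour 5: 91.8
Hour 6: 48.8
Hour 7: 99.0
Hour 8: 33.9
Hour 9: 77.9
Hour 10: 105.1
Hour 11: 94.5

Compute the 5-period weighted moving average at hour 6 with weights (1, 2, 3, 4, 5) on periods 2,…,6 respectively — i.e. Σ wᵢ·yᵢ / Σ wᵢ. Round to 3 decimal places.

70.967

Weighted sum: 1·72.2 + 2·16.7 + 3·115.9 + 4·91.8 + 5·48.8 = 72.2 + 33.4 + 347.7 + 367.2 + 244.0 = 1064.5
Weight total: 1 + 2 + 3 + 4 + 5 = 15
WMA = 1064.5 / 15 = 70.967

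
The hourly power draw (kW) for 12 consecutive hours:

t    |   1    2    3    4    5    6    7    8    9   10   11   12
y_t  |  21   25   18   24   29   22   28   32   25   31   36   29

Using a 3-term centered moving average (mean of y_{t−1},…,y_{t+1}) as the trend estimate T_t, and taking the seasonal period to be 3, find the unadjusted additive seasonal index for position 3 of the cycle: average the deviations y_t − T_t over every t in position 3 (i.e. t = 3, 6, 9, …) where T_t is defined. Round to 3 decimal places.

-4.333

Season position 3 occurs at t = 3, 6, 9 (where T_t is defined).
t=3: T_3 = 22.33333; y_3 − T_3 = 18 − 22.33333 = -4.33333
t=6: T_6 = 26.33333; y_6 − T_6 = 22 − 26.33333 = -4.33333
t=9: T_9 = 29.33333; y_9 − T_9 = 25 − 29.33333 = -4.33333
Mean deviation: (-4.33333 + -4.33333 + -4.33333) / 3 = -4.333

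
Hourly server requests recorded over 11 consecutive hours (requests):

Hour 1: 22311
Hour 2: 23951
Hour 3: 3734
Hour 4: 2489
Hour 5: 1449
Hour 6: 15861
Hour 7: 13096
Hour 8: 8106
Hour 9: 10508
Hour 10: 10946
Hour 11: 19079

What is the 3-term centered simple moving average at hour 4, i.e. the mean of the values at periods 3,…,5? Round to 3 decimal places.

Sum of periods 3–5: 3734 + 2489 + 1449 = 7672
Divide by 3: 7672 / 3 = 2557.333

2557.333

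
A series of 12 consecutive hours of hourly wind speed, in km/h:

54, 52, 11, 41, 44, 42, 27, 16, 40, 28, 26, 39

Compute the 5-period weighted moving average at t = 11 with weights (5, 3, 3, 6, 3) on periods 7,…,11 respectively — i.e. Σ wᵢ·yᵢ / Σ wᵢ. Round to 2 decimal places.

27.45

Weighted sum: 5·27 + 3·16 + 3·40 + 6·28 + 3·26 = 135 + 48 + 120 + 168 + 78 = 549
Weight total: 5 + 3 + 3 + 6 + 3 = 20
WMA = 549 / 20 = 27.45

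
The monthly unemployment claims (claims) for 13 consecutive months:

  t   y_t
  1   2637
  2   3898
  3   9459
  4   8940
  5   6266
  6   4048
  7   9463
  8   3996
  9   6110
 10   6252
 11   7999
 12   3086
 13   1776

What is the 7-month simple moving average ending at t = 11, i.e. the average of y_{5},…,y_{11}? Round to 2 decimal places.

Sum of periods 5–11: 6266 + 4048 + 9463 + 3996 + 6110 + 6252 + 7999 = 44134
Divide by 7: 44134 / 7 = 6304.86

6304.86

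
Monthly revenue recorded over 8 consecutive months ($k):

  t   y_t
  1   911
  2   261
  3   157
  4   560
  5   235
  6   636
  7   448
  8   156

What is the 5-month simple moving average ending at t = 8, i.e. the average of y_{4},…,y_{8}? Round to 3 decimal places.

407.000

Sum of periods 4–8: 560 + 235 + 636 + 448 + 156 = 2035
Divide by 5: 2035 / 5 = 407.000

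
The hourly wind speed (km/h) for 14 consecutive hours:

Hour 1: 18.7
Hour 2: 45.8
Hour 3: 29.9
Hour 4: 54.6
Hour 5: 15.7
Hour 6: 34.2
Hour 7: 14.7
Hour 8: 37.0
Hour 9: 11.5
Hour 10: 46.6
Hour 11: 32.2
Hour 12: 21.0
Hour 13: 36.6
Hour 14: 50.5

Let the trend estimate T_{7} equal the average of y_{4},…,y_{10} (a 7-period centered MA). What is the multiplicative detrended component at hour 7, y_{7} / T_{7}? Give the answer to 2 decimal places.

Trend T_7 = (54.6 + 15.7 + 34.2 + 14.7 + 37.0 + 11.5 + 46.6) / 7 = 214.3/7 = 30.6143
Ratio to trend: 14.7 / 30.6143 = 0.48

0.48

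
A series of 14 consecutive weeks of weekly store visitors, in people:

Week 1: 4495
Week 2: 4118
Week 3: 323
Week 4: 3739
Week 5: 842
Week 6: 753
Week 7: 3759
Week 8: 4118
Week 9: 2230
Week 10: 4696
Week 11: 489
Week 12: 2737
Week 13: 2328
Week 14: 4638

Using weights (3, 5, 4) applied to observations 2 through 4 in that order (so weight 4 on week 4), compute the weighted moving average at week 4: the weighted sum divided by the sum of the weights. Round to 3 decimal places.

2410.417

Weighted sum: 3·4118 + 5·323 + 4·3739 = 12354 + 1615 + 14956 = 28925
Weight total: 3 + 5 + 4 = 12
WMA = 28925 / 12 = 2410.417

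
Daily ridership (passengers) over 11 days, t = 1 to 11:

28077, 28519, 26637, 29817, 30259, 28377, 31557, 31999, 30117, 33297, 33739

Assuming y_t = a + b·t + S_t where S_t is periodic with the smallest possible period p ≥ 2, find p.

First differences y_{t+1} − y_t: 442, -1882, 3180, 442, -1882, 3180, 442, -1882, …
The difference pattern repeats every 3 terms and not for any smaller step, so p = 3.

3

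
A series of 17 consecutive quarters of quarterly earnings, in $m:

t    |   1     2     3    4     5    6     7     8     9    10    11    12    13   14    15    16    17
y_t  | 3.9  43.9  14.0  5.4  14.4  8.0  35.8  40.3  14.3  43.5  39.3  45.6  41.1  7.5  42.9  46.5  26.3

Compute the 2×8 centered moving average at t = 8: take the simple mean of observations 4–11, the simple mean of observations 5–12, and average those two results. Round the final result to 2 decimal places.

27.64

Sum over 4–11: 5.4 + 14.4 + 8.0 + 35.8 + 40.3 + 14.3 + 43.5 + 39.3 = 201.0
Sum over 5–12: 14.4 + 8.0 + 35.8 + 40.3 + 14.3 + 43.5 + 39.3 + 45.6 = 241.2
CMA at t=8 = (201.0 + 241.2) / (2·8) = 442.2 / 16 = 27.64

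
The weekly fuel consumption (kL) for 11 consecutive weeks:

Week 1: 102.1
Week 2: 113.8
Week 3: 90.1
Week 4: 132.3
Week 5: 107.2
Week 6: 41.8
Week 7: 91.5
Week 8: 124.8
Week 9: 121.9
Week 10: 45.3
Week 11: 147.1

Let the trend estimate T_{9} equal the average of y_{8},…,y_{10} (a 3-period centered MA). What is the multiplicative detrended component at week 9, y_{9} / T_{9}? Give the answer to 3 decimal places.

Trend T_9 = (124.8 + 121.9 + 45.3) / 3 = 292.0/3 = 97.33333
Ratio to trend: 121.9 / 97.33333 = 1.252

1.252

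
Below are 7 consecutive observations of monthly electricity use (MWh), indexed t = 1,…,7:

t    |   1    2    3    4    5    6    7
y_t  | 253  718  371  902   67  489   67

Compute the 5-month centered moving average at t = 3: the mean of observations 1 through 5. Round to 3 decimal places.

462.200

Sum of periods 1–5: 253 + 718 + 371 + 902 + 67 = 2311
Divide by 5: 2311 / 5 = 462.200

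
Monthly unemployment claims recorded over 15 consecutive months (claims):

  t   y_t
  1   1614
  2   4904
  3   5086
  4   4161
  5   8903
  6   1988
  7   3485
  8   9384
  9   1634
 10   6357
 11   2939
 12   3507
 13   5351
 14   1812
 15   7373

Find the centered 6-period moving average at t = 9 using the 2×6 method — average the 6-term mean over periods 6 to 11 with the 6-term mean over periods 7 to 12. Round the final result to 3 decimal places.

4424.417

Sum over 6–11: 1988 + 3485 + 9384 + 1634 + 6357 + 2939 = 25787
Sum over 7–12: 3485 + 9384 + 1634 + 6357 + 2939 + 3507 = 27306
CMA at t=9 = (25787 + 27306) / (2·6) = 53093 / 12 = 4424.417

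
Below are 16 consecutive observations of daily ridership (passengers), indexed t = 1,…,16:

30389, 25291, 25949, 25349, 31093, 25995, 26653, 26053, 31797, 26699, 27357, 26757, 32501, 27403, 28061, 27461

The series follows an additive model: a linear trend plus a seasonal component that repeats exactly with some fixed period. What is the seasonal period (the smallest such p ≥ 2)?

4

First differences y_{t+1} − y_t: -5098, 658, -600, 5744, -5098, 658, -600, 5744, -5098, 658, …
The difference pattern repeats every 4 terms and not for any smaller step, so p = 4.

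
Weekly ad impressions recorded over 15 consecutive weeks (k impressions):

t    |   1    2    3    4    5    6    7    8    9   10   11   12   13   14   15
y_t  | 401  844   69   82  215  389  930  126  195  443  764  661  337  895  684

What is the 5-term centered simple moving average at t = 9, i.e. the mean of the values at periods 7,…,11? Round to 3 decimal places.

Sum of periods 7–11: 930 + 126 + 195 + 443 + 764 = 2458
Divide by 5: 2458 / 5 = 491.600

491.600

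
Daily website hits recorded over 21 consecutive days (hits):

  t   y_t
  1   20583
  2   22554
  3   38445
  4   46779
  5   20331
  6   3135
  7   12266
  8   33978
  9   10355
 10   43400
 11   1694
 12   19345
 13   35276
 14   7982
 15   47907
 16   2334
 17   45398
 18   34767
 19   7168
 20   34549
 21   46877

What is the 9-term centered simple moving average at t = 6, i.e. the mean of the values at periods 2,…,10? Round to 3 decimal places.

25693.667

Sum of periods 2–10: 22554 + 38445 + 46779 + 20331 + 3135 + 12266 + 33978 + 10355 + 43400 = 231243
Divide by 9: 231243 / 9 = 25693.667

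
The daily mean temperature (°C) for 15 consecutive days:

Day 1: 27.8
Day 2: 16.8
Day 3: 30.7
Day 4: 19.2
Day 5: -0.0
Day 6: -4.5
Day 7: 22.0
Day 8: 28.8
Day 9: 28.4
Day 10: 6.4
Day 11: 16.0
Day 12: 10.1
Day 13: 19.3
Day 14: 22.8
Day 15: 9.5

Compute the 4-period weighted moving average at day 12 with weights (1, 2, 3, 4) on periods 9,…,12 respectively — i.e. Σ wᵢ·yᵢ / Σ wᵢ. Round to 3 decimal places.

Weighted sum: 1·28.4 + 2·6.4 + 3·16.0 + 4·10.1 = 28.4 + 12.8 + 48.0 + 40.4 = 129.6
Weight total: 1 + 2 + 3 + 4 = 10
WMA = 129.6 / 10 = 12.960

12.960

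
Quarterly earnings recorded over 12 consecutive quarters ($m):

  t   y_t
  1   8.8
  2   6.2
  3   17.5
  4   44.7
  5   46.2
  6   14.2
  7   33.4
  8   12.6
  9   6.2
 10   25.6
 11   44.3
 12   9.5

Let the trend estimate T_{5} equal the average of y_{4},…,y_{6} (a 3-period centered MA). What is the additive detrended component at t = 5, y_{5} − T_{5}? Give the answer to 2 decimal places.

11.17

Trend T_5 = (44.7 + 46.2 + 14.2) / 3 = 105.1/3 = 35.0333
Detrended value: 46.2 − 35.0333 = 11.17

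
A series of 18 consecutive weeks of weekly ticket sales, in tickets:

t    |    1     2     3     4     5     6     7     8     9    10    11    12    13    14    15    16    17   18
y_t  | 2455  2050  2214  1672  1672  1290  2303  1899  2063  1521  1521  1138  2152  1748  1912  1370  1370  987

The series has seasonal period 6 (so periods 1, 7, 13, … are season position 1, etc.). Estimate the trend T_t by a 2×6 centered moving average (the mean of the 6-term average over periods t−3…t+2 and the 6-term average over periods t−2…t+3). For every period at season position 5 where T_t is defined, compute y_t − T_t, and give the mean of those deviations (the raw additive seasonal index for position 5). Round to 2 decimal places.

-182.17

Season position 5 occurs at t = 5, 11 (where T_t is defined).
t=5: T_5 = 1854.2500; y_5 − T_5 = 1672 − 1854.2500 = -182.2500
t=11: T_11 = 1703.0833; y_11 − T_11 = 1521 − 1703.0833 = -182.0833
Mean deviation: (-182.2500 + -182.0833) / 2 = -182.17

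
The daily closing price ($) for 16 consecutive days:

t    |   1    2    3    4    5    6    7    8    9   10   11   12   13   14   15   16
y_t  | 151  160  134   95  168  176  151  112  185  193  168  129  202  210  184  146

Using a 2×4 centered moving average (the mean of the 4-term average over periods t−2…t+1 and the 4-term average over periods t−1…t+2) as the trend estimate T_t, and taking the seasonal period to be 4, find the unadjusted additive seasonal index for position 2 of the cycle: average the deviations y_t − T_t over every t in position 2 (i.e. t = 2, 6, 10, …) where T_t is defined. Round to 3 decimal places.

Season position 2 occurs at t = 6, 10, 14 (where T_t is defined).
t=6: T_6 = 149.62500; y_6 − T_6 = 176 − 149.62500 = 26.37500
t=10: T_10 = 166.62500; y_10 − T_10 = 193 − 166.62500 = 26.37500
t=14: T_14 = 183.37500; y_14 − T_14 = 210 − 183.37500 = 26.62500
Mean deviation: (26.37500 + 26.37500 + 26.62500) / 3 = 26.458

26.458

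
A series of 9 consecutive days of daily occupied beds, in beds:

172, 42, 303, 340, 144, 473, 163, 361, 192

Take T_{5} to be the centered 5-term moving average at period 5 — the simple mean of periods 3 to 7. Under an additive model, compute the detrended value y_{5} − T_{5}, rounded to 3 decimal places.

-140.600

Trend T_5 = (303 + 340 + 144 + 473 + 163) / 5 = 1423/5 = 284.60000
Detrended value: 144 − 284.60000 = -140.600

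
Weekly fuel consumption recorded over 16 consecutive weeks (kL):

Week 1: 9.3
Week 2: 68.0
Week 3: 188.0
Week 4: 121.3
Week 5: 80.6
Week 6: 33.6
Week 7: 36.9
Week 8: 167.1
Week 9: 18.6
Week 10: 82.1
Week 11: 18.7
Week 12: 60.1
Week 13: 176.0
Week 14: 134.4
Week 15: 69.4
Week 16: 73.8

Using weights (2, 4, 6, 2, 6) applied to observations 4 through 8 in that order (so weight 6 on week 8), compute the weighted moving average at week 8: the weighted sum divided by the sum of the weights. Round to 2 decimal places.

92.15

Weighted sum: 2·121.3 + 4·80.6 + 6·33.6 + 2·36.9 + 6·167.1 = 242.6 + 322.4 + 201.6 + 73.8 + 1002.6 = 1843.0
Weight total: 2 + 4 + 6 + 2 + 6 = 20
WMA = 1843.0 / 20 = 92.15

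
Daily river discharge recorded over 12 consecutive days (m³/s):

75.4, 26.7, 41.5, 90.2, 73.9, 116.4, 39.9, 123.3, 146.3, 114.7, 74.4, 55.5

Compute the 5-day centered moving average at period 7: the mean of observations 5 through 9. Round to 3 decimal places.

Sum of periods 5–9: 73.9 + 116.4 + 39.9 + 123.3 + 146.3 = 499.8
Divide by 5: 499.8 / 5 = 99.960

99.960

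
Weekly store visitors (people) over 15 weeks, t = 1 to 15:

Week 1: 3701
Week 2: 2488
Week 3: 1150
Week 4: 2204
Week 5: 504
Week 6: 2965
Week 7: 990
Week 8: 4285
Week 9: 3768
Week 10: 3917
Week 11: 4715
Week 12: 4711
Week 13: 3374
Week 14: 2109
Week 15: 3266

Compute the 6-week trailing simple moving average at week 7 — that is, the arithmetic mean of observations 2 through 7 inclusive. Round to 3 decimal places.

1716.833

Sum of periods 2–7: 2488 + 1150 + 2204 + 504 + 2965 + 990 = 10301
Divide by 6: 10301 / 6 = 1716.833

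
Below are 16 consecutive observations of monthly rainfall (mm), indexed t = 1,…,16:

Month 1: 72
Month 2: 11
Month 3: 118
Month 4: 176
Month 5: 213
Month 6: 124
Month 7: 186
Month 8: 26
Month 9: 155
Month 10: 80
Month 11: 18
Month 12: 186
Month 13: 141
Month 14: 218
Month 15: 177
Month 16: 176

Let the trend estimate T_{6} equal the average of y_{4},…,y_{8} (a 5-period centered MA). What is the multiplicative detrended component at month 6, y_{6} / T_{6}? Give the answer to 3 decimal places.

Trend T_6 = (176 + 213 + 124 + 186 + 26) / 5 = 725/5 = 145.00000
Ratio to trend: 124 / 145.00000 = 0.855

0.855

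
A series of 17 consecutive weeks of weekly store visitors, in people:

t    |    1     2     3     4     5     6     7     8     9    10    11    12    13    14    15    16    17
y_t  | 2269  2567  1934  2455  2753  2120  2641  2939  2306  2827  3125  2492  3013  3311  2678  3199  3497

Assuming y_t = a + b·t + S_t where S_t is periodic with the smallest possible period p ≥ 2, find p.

3

First differences y_{t+1} − y_t: 298, -633, 521, 298, -633, 521, 298, -633, …
The difference pattern repeats every 3 terms and not for any smaller step, so p = 3.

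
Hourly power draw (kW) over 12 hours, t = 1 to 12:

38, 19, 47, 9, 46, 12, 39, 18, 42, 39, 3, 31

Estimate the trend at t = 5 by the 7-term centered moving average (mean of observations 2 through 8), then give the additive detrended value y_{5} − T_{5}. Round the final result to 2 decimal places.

Trend T_5 = (19 + 47 + 9 + 46 + 12 + 39 + 18) / 7 = 190/7 = 27.1429
Detrended value: 46 − 27.1429 = 18.86

18.86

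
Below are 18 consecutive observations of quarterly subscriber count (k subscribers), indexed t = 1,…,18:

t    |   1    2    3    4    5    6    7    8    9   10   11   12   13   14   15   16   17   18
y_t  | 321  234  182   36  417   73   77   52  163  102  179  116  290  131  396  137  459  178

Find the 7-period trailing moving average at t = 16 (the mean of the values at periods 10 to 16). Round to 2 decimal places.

193.00

Sum of periods 10–16: 102 + 179 + 116 + 290 + 131 + 396 + 137 = 1351
Divide by 7: 1351 / 7 = 193.00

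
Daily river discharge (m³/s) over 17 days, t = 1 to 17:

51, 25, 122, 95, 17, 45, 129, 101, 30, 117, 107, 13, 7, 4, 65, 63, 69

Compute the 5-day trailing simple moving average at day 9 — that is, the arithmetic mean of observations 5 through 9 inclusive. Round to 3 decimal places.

64.400

Sum of periods 5–9: 17 + 45 + 129 + 101 + 30 = 322
Divide by 5: 322 / 5 = 64.400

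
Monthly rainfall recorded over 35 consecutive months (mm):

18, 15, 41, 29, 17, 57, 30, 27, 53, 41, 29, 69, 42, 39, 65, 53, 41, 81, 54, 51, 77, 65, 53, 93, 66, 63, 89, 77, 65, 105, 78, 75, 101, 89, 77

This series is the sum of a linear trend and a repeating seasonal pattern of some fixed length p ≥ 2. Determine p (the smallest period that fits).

First differences y_{t+1} − y_t: -3, 26, -12, -12, 40, -27, -3, 26, -12, -12, 40, -27, -3, 26, …
The difference pattern repeats every 6 terms and not for any smaller step, so p = 6.

6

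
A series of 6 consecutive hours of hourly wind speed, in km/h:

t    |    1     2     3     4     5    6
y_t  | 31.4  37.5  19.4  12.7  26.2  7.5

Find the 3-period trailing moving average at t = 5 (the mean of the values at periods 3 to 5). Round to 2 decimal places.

Sum of periods 3–5: 19.4 + 12.7 + 26.2 = 58.3
Divide by 3: 58.3 / 3 = 19.43

19.43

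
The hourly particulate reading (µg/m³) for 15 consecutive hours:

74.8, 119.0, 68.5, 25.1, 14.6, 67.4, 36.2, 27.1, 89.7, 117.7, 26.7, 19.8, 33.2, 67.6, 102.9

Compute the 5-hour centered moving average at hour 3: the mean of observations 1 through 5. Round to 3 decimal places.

Sum of periods 1–5: 74.8 + 119.0 + 68.5 + 25.1 + 14.6 = 302.0
Divide by 5: 302.0 / 5 = 60.400

60.400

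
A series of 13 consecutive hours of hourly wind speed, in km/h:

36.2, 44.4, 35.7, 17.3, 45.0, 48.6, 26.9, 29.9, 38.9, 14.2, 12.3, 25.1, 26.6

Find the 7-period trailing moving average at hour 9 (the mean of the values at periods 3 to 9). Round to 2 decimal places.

34.61

Sum of periods 3–9: 35.7 + 17.3 + 45.0 + 48.6 + 26.9 + 29.9 + 38.9 = 242.3
Divide by 7: 242.3 / 7 = 34.61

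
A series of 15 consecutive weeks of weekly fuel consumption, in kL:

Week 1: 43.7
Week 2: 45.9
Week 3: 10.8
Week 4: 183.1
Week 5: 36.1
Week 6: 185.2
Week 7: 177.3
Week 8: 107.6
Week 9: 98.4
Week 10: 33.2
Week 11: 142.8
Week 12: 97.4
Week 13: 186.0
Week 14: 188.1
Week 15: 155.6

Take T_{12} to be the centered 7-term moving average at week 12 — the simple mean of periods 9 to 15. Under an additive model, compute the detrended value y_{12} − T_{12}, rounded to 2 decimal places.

Trend T_12 = (98.4 + 33.2 + 142.8 + 97.4 + 186.0 + 188.1 + 155.6) / 7 = 901.5/7 = 128.7857
Detrended value: 97.4 − 128.7857 = -31.39

-31.39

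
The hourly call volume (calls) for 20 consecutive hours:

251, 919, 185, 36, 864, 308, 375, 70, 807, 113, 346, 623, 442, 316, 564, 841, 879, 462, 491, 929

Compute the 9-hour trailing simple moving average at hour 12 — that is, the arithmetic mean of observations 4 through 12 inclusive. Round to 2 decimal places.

Sum of periods 4–12: 36 + 864 + 308 + 375 + 70 + 807 + 113 + 346 + 623 = 3542
Divide by 9: 3542 / 9 = 393.56

393.56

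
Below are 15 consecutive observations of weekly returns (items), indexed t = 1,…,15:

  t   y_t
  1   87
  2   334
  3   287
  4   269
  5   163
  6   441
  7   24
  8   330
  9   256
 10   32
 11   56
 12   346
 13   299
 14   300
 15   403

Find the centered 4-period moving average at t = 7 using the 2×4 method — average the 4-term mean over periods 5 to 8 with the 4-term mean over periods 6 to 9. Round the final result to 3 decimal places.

251.125

Sum over 5–8: 163 + 441 + 24 + 330 = 958
Sum over 6–9: 441 + 24 + 330 + 256 = 1051
CMA at t=7 = (958 + 1051) / (2·4) = 2009 / 8 = 251.125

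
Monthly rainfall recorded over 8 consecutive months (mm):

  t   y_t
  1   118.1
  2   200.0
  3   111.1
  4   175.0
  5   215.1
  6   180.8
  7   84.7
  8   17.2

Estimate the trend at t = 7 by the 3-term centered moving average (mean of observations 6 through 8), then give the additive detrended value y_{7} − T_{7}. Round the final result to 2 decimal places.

Trend T_7 = (180.8 + 84.7 + 17.2) / 3 = 282.7/3 = 94.2333
Detrended value: 84.7 − 94.2333 = -9.53

-9.53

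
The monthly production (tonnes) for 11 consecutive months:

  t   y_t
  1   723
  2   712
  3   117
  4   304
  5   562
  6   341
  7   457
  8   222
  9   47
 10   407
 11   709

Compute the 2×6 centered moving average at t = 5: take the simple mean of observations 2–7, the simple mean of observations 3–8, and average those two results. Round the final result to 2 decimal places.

374.67

Sum over 2–7: 712 + 117 + 304 + 562 + 341 + 457 = 2493
Sum over 3–8: 117 + 304 + 562 + 341 + 457 + 222 = 2003
CMA at t=5 = (2493 + 2003) / (2·6) = 4496 / 12 = 374.67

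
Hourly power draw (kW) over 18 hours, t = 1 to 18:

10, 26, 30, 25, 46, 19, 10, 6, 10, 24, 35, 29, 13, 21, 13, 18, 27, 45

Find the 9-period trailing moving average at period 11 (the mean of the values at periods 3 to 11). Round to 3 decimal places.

22.778

Sum of periods 3–11: 30 + 25 + 46 + 19 + 10 + 6 + 10 + 24 + 35 = 205
Divide by 9: 205 / 9 = 22.778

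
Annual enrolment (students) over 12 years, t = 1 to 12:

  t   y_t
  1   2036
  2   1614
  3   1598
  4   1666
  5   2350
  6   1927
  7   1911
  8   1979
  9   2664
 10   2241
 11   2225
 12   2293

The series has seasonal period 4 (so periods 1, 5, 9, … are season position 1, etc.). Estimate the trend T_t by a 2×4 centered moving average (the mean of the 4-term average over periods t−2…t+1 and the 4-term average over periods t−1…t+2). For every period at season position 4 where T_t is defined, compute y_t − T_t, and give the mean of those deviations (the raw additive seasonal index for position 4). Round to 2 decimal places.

-180.31

Season position 4 occurs at t = 4, 8 (where T_t is defined).
t=4: T_4 = 1846.1250; y_4 − T_4 = 1666 − 1846.1250 = -180.1250
t=8: T_8 = 2159.5000; y_8 − T_8 = 1979 − 2159.5000 = -180.5000
Mean deviation: (-180.1250 + -180.5000) / 2 = -180.31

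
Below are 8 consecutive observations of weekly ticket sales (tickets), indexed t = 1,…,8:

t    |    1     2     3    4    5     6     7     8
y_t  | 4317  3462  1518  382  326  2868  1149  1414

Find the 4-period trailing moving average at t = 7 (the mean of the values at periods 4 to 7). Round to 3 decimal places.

1181.250

Sum of periods 4–7: 382 + 326 + 2868 + 1149 = 4725
Divide by 4: 4725 / 4 = 1181.250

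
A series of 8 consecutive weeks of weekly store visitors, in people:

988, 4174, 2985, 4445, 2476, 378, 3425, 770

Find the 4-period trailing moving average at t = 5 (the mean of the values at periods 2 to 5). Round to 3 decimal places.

3520.000

Sum of periods 2–5: 4174 + 2985 + 4445 + 2476 = 14080
Divide by 4: 14080 / 4 = 3520.000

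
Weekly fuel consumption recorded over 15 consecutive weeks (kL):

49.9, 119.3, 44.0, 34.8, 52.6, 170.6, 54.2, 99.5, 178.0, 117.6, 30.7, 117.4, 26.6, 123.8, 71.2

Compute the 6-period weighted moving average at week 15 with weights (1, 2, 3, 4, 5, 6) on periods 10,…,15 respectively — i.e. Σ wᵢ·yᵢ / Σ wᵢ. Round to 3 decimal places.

80.181

Weighted sum: 1·117.6 + 2·30.7 + 3·117.4 + 4·26.6 + 5·123.8 + 6·71.2 = 117.6 + 61.4 + 352.2 + 106.4 + 619.0 + 427.2 = 1683.8
Weight total: 1 + 2 + 3 + 4 + 5 + 6 = 21
WMA = 1683.8 / 21 = 80.181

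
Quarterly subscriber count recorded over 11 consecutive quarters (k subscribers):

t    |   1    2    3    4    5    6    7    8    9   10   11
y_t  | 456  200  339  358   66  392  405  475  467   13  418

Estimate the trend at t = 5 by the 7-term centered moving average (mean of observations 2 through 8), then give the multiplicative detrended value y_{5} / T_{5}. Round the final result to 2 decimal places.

0.21

Trend T_5 = (200 + 339 + 358 + 66 + 392 + 405 + 475) / 7 = 2235/7 = 319.2857
Ratio to trend: 66 / 319.2857 = 0.21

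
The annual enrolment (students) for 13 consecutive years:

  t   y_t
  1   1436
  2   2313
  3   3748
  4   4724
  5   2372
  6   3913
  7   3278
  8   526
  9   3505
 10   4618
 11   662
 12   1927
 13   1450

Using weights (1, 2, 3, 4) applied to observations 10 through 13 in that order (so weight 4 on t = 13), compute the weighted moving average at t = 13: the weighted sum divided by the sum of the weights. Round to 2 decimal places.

1752.30

Weighted sum: 1·4618 + 2·662 + 3·1927 + 4·1450 = 4618 + 1324 + 5781 + 5800 = 17523
Weight total: 1 + 2 + 3 + 4 = 10
WMA = 17523 / 10 = 1752.30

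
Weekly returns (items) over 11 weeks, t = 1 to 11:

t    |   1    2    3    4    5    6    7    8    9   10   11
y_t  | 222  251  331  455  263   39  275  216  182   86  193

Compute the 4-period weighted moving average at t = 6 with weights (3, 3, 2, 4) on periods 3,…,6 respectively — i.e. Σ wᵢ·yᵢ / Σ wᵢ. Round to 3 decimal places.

Weighted sum: 3·331 + 3·455 + 2·263 + 4·39 = 993 + 1365 + 526 + 156 = 3040
Weight total: 3 + 3 + 2 + 4 = 12
WMA = 3040 / 12 = 253.333

253.333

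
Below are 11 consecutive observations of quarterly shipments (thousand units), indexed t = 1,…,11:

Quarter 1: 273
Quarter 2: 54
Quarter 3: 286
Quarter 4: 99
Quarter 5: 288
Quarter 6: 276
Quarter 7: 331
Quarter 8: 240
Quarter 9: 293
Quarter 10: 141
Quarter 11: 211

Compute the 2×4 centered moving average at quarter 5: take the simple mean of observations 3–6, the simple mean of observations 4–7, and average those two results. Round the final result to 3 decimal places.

Sum over 3–6: 286 + 99 + 288 + 276 = 949
Sum over 4–7: 99 + 288 + 276 + 331 = 994
CMA at t=5 = (949 + 994) / (2·4) = 1943 / 8 = 242.875

242.875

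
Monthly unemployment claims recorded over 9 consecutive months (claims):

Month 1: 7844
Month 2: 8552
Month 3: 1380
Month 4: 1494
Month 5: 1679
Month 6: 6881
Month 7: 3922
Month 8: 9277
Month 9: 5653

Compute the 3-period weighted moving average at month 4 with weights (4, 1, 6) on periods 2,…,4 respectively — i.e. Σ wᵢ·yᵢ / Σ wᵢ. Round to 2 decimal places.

Weighted sum: 4·8552 + 1·1380 + 6·1494 = 34208 + 1380 + 8964 = 44552
Weight total: 4 + 1 + 6 = 11
WMA = 44552 / 11 = 4050.18

4050.18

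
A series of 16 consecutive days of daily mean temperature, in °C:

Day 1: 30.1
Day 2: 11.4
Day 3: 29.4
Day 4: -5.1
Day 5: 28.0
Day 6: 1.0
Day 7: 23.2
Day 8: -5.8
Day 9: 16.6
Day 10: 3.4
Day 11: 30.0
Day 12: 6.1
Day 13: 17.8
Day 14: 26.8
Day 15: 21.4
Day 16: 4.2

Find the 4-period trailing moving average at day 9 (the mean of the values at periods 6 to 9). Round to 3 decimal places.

8.750

Sum of periods 6–9: 1.0 + 23.2 + (-5.8) + 16.6 = 35.0
Divide by 4: 35.0 / 4 = 8.750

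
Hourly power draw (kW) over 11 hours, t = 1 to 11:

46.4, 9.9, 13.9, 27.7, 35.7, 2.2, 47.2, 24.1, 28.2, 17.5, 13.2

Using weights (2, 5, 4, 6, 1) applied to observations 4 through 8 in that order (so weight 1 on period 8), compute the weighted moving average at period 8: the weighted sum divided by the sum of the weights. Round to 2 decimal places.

Weighted sum: 2·27.7 + 5·35.7 + 4·2.2 + 6·47.2 + 1·24.1 = 55.4 + 178.5 + 8.8 + 283.2 + 24.1 = 550.0
Weight total: 2 + 5 + 4 + 6 + 1 = 18
WMA = 550.0 / 18 = 30.56

30.56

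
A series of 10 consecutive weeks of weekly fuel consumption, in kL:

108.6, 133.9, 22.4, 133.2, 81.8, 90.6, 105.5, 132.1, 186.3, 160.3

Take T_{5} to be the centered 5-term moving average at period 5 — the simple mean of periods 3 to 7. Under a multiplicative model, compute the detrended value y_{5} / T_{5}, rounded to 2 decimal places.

0.94

Trend T_5 = (22.4 + 133.2 + 81.8 + 90.6 + 105.5) / 5 = 433.5/5 = 86.7000
Ratio to trend: 81.8 / 86.7000 = 0.94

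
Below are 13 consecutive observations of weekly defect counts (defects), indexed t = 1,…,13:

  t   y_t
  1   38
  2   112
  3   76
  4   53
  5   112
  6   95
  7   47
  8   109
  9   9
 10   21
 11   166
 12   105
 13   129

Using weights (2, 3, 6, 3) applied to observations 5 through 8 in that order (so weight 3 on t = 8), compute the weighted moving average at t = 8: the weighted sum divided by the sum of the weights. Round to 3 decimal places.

Weighted sum: 2·112 + 3·95 + 6·47 + 3·109 = 224 + 285 + 282 + 327 = 1118
Weight total: 2 + 3 + 6 + 3 = 14
WMA = 1118 / 14 = 79.857

79.857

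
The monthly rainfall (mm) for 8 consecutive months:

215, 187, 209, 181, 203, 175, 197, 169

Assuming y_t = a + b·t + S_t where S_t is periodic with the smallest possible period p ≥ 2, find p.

First differences y_{t+1} − y_t: -28, 22, -28, 22, -28, 22, …
The difference pattern repeats every 2 terms and not for any smaller step, so p = 2.

2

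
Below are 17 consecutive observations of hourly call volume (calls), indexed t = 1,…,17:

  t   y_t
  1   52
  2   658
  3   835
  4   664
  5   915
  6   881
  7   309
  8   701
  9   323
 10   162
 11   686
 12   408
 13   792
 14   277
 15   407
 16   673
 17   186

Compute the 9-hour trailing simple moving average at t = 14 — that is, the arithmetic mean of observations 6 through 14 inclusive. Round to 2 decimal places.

Sum of periods 6–14: 881 + 309 + 701 + 323 + 162 + 686 + 408 + 792 + 277 = 4539
Divide by 9: 4539 / 9 = 504.33

504.33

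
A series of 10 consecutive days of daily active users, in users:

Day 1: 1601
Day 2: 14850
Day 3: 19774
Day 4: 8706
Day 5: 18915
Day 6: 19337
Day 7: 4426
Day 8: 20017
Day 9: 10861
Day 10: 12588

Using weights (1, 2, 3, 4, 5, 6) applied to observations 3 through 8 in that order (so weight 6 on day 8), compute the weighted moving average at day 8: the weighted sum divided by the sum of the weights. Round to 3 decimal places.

Weighted sum: 1·19774 + 2·8706 + 3·18915 + 4·19337 + 5·4426 + 6·20017 = 19774 + 17412 + 56745 + 77348 + 22130 + 120102 = 313511
Weight total: 1 + 2 + 3 + 4 + 5 + 6 = 21
WMA = 313511 / 21 = 14929.095

14929.095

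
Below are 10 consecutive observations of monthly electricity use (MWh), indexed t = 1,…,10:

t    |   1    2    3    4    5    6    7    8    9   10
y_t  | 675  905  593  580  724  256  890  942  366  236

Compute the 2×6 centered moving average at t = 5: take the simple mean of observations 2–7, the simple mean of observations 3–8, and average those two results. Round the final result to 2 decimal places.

Sum over 2–7: 905 + 593 + 580 + 724 + 256 + 890 = 3948
Sum over 3–8: 593 + 580 + 724 + 256 + 890 + 942 = 3985
CMA at t=5 = (3948 + 3985) / (2·6) = 7933 / 12 = 661.08

661.08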